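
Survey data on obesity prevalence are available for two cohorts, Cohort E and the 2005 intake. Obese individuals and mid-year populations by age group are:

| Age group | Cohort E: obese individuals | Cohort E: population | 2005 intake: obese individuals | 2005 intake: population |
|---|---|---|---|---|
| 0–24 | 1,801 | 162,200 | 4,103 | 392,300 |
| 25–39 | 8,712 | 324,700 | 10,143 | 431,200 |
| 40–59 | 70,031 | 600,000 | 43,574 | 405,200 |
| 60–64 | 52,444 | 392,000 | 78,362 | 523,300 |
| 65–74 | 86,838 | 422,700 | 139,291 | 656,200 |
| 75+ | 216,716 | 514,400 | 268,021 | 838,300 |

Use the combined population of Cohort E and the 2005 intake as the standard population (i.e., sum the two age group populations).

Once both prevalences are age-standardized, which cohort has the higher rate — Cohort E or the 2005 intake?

Cohort E

Age-specific rates per 1,000 for Cohort E: 11.104, 26.831, 116.718, 133.786, 205.436, 421.299.
For the 2005 intake: 10.459, 23.523, 107.537, 149.746, 212.269, 319.720.
Combined standard total = 5,662,500; weights = 0.0979, 0.1335, 0.1775, 0.1616, 0.1905, 0.2389.
Cohort E: 0.0979×11.104 + 0.1335×26.831 + 0.1775×116.718 + 0.1616×133.786 + 0.1905×205.436 + 0.2389×421.299 = 186.7998 per 1,000.
The 2005 intake: 0.0979×10.459 + 0.1335×23.523 + 0.1775×107.537 + 0.1616×149.746 + 0.1905×212.269 + 0.2389×319.720 = 164.2809 per 1,000.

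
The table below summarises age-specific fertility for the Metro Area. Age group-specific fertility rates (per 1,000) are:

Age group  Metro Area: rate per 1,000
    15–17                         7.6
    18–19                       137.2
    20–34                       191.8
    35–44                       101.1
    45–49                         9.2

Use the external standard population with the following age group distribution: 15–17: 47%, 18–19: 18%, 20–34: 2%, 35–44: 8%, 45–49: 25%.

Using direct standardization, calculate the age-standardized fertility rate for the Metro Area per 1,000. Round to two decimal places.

Standard weights: 0.47, 0.18, 0.02, 0.08, 0.25.
Standardized rate: 0.4700×7.6 + 0.1800×137.2 + 0.0200×191.8 + 0.0800×101.1 + 0.2500×9.2 = 42.4920 per 1,000.

42.49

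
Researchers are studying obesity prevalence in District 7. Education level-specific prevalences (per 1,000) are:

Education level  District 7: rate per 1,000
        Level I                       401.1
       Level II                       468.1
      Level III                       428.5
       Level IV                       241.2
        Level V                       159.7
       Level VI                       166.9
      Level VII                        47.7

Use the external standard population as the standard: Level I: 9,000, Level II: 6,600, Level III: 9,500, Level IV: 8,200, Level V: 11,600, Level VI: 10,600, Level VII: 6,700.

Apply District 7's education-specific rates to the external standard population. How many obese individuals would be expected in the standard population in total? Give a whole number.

16689

Expected obese individuals = Σ (standard pop × education-specific rate ÷ 1,000)
= 9,000×401.1/1,000 + 6,600×468.1/1,000 + 9,500×428.5/1,000 + 8,200×241.2/1,000 + 11,600×159.7/1,000 + 10,600×166.9/1,000 + 6,700×47.7/1,000
= 3609.90 + 3089.46 + 4070.75 + 1977.84 + 1852.52 + 1769.14 + 319.59 = 16689.20.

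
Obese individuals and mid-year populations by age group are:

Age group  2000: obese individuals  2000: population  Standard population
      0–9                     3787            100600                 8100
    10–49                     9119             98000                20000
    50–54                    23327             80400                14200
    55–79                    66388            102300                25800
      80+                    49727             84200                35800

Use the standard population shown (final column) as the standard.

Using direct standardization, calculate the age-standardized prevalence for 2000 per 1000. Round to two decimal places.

Age-specific rates per 1000 for 2000: 37.644, 93.051, 290.137, 648.954, 590.582.
Standard total = 103900; weights = 0.0780, 0.1925, 0.1367, 0.2483, 0.3446.
Standardized rate: 0.0780×37.644 + 0.1925×93.051 + 0.1367×290.137 + 0.2483×648.954 + 0.3446×590.582 = 425.1369 per 1000.

425.14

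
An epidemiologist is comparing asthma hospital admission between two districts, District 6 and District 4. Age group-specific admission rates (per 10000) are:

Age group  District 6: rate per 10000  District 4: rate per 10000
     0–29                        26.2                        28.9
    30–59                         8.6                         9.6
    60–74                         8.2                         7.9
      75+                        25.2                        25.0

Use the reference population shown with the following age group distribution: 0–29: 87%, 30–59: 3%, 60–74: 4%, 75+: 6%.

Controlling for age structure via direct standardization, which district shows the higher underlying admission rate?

District 4

Standard weights: 0.87, 0.03, 0.04, 0.06.
District 6: 0.8700×26.2 + 0.0300×8.6 + 0.0400×8.2 + 0.0600×25.2 = 24.8920 per 10000.
District 4: 0.8700×28.9 + 0.0300×9.6 + 0.0400×7.9 + 0.0600×25.0 = 27.2470 per 10000.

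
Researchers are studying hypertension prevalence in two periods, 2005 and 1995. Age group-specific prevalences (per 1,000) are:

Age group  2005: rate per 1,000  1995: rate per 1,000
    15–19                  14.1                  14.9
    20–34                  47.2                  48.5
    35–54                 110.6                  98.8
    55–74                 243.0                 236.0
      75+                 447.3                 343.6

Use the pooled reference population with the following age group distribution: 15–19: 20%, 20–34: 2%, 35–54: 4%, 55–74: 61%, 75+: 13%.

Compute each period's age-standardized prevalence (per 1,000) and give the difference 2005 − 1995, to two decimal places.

18.04

Standard weights: 0.20, 0.02, 0.04, 0.61, 0.13.
2005: 0.2000×14.1 + 0.0200×47.2 + 0.0400×110.6 + 0.6100×243.0 + 0.1300×447.3 = 214.5670 per 1,000.
1995: 0.2000×14.9 + 0.0200×48.5 + 0.0400×98.8 + 0.6100×236.0 + 0.1300×343.6 = 196.5300 per 1,000.
Difference = 214.5670 − 196.5300 = 18.0370.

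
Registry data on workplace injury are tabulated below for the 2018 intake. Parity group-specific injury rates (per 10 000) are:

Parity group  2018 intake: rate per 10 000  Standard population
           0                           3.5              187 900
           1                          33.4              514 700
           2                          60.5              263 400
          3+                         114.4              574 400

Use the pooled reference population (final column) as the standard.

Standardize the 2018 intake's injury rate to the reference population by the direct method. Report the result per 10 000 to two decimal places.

Standard total = 1 540 400; weights = 0.1220, 0.3341, 0.1710, 0.3729.
Standardized rate: 0.1220×3.5 + 0.3341×33.4 + 0.1710×60.5 + 0.3729×114.4 = 64.5908 per 10 000.

64.59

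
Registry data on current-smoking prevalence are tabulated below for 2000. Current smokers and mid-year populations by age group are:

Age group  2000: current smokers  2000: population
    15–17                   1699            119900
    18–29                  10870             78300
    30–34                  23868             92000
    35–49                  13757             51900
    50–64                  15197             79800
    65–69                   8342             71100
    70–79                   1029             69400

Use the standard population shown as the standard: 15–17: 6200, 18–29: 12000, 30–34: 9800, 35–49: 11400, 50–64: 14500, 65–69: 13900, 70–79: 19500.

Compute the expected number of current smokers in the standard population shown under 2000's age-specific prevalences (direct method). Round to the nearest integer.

11999

Age-specific rates per 1000 for 2000: 14.170, 138.825, 259.435, 265.067, 190.439, 117.328, 14.827.
Expected current smokers = Σ (standard pop × age-specific rate ÷ 1000)
= 6200×14.170/1000 + 12000×138.825/1000 + 9800×259.435/1000 + 11400×265.067/1000 + 14500×190.439/1000 + 13900×117.328/1000 + 19500×14.827/1000
= 87.85 + 1665.90 + 2542.46 + 3021.77 + 2761.36 + 1630.86 + 289.13 = 11999.33.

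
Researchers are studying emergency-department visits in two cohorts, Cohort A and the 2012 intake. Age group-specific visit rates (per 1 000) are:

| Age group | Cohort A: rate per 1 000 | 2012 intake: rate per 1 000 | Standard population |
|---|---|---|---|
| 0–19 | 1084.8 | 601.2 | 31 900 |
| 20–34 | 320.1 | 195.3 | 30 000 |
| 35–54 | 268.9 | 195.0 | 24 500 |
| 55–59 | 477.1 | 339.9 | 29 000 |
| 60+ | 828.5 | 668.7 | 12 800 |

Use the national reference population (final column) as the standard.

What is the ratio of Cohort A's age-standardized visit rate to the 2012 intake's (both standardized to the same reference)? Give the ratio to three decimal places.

1.560

Standard total = 128 200; weights = 0.2488, 0.2340, 0.1911, 0.2262, 0.0998.
Cohort A: 0.2488×1084.8 + 0.2340×320.1 + 0.1911×268.9 + 0.2262×477.1 + 0.0998×828.5 = 586.8711 per 1 000.
The 2012 intake: 0.2488×601.2 + 0.2340×195.3 + 0.1911×195.0 + 0.2262×339.9 + 0.0998×668.7 = 376.2187 per 1 000.
Ratio = 586.8711 ÷ 376.2187 = 1.55992.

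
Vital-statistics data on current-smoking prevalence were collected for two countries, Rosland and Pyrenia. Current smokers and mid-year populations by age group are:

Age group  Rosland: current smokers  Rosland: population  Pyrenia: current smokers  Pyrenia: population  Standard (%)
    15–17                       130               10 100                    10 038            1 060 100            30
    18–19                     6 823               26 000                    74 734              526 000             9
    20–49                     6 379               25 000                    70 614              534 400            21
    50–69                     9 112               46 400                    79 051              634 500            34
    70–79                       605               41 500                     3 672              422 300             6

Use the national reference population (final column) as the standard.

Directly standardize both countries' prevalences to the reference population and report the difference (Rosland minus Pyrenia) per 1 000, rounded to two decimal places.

Age-specific rates per 1 000 for Rosland: 12.871, 262.423, 255.160, 196.379, 14.578.
For Pyrenia: 9.469, 142.080, 132.137, 124.588, 8.695.
Standard weights: 0.30, 0.09, 0.21, 0.34, 0.06.
Rosland: 0.3000×12.871 + 0.0900×262.423 + 0.2100×255.160 + 0.3400×196.379 + 0.0600×14.578 = 148.7067 per 1 000.
Pyrenia: 0.3000×9.469 + 0.0900×142.080 + 0.2100×132.137 + 0.3400×124.588 + 0.0600×8.695 = 86.2582 per 1 000.
Difference = 148.7067 − 86.2582 = 62.4485.

62.45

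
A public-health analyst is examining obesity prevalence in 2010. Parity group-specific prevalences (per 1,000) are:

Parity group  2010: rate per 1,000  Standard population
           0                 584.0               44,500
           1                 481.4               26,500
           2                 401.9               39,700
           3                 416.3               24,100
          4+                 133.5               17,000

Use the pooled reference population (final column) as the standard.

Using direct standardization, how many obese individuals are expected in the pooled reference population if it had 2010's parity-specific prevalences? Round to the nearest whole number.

67003

Expected obese individuals = Σ (standard pop × parity-specific rate ÷ 1,000)
= 44,500×584.0/1,000 + 26,500×481.4/1,000 + 39,700×401.9/1,000 + 24,100×416.3/1,000 + 17,000×133.5/1,000
= 25988.00 + 12757.10 + 15955.43 + 10032.83 + 2269.50 = 67002.86.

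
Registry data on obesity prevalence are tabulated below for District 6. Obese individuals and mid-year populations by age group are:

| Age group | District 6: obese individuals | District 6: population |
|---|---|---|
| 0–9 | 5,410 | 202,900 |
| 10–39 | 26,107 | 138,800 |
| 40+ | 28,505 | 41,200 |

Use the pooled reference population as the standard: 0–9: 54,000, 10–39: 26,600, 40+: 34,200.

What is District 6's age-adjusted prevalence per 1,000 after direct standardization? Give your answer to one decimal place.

262.2

Age-specific rates per 1,000 for District 6: 26.663, 188.091, 691.869.
Standard total = 114,800; weights = 0.4704, 0.2317, 0.2979.
Standardized rate: 0.4704×26.663 + 0.2317×188.091 + 0.2979×691.869 = 262.2383 per 1,000.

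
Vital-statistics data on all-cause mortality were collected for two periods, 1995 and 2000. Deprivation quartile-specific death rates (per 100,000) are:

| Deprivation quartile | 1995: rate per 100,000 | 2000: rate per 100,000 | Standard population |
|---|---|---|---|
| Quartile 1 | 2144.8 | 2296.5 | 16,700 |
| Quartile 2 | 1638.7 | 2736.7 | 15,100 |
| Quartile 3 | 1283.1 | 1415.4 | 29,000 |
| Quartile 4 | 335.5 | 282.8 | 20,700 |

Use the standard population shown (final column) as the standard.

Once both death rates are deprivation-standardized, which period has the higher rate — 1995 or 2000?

2000

Standard total = 81,500; weights = 0.2049, 0.1853, 0.3558, 0.2540.
1995: 0.2049×2144.8 + 0.1853×1638.7 + 0.3558×1283.1 + 0.2540×335.5 = 1284.8746 per 100,000.
2000: 0.2049×2296.5 + 0.1853×2736.7 + 0.3558×1415.4 + 0.2540×282.8 = 1553.0832 per 100,000.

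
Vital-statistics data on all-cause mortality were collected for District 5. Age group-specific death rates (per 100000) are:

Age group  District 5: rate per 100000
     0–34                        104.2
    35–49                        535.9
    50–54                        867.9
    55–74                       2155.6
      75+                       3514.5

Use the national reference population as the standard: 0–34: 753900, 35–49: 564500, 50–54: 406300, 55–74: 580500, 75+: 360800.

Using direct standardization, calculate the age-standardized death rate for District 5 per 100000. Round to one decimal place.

Standard total = 2666000; weights = 0.2828, 0.2117, 0.1524, 0.2177, 0.1353.
Standardized rate: 0.2828×104.2 + 0.2117×535.9 + 0.1524×867.9 + 0.2177×2155.6 + 0.1353×3514.5 = 1220.2015 per 100000.

1220.2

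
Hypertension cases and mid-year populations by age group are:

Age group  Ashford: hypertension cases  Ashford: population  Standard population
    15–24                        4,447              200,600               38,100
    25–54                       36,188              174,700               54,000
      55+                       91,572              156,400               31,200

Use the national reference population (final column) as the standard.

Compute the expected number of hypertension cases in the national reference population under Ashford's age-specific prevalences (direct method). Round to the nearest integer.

Age-specific rates per 1,000 for Ashford: 22.168, 207.144, 585.499.
Expected hypertension cases = Σ (standard pop × age-specific rate ÷ 1,000)
= 38,100×22.168/1,000 + 54,000×207.144/1,000 + 31,200×585.499/1,000
= 844.62 + 11185.76 + 18267.56 = 30297.94.

30298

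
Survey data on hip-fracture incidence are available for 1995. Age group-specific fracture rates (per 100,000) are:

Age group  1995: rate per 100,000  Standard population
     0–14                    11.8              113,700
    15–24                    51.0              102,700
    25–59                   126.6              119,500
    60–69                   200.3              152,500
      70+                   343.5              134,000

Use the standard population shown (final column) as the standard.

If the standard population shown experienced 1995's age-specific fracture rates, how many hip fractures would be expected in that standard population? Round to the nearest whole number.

Expected hip fractures = Σ (standard pop × age-specific rate ÷ 100,000)
= 113,700×11.8/100,000 + 102,700×51.0/100,000 + 119,500×126.6/100,000 + 152,500×200.3/100,000 + 134,000×343.5/100,000
= 13.42 + 52.38 + 151.29 + 305.46 + 460.29 = 982.83.

983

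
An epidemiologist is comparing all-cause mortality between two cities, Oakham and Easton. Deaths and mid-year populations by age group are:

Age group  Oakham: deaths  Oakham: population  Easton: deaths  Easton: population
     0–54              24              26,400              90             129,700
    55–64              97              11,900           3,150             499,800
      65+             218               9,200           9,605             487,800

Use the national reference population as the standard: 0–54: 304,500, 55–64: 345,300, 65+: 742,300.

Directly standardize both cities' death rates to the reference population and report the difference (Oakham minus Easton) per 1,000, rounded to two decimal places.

Age-specific rates per 1,000 for Oakham: 0.909, 8.151, 23.696.
For Easton: 0.694, 6.303, 19.690.
Standard total = 1,392,100; weights = 0.2187, 0.2480, 0.5332.
Oakham: 0.2187×0.909 + 0.2480×8.151 + 0.5332×23.696 = 14.8558 per 1,000.
Easton: 0.2187×0.694 + 0.2480×6.303 + 0.5332×19.690 = 12.2145 per 1,000.
Difference = 14.8558 − 12.2145 = 2.6413.

2.64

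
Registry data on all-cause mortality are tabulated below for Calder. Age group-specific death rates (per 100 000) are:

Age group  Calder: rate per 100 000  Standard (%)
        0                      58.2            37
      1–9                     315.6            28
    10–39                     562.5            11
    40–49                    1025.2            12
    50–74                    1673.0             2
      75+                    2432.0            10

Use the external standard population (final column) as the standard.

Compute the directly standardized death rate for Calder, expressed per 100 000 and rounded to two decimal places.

571.46

Standard weights: 0.37, 0.28, 0.11, 0.12, 0.02, 0.10.
Standardized rate: 0.3700×58.2 + 0.2800×315.6 + 0.1100×562.5 + 0.1200×1025.2 + 0.0200×1673.0 + 0.1000×2432.0 = 571.4610 per 100 000.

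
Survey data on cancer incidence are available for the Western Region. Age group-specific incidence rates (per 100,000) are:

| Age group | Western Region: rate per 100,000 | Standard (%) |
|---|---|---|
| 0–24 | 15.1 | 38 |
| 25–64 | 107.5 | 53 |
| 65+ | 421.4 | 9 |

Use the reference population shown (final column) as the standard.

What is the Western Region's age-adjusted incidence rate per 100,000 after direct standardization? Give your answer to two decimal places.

100.64

Standard weights: 0.38, 0.53, 0.09.
Standardized rate: 0.3800×15.1 + 0.5300×107.5 + 0.0900×421.4 = 100.6390 per 100,000.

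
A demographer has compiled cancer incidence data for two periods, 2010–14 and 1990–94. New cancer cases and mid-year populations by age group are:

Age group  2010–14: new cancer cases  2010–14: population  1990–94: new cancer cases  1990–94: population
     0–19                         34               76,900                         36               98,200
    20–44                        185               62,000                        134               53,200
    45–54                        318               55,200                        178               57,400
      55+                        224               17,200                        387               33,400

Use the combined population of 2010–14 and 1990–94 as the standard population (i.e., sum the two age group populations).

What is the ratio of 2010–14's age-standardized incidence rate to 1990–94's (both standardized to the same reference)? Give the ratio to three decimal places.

1.340

Age-specific rates per 100,000 for 2010–14: 44.21, 298.39, 576.09, 1302.33.
For 1990–94: 36.66, 251.88, 310.10, 1158.68.
Combined standard total = 453,500; weights = 0.3861, 0.2540, 0.2483, 0.1116.
2010–14: 0.3861×44.21 + 0.2540×298.39 + 0.2483×576.09 + 0.1116×1302.33 = 381.2150 per 100,000.
1990–94: 0.3861×36.66 + 0.2540×251.88 + 0.2483×310.10 + 0.1116×1158.68 = 284.4163 per 100,000.
Ratio = 381.2150 ÷ 284.4163 = 1.34034.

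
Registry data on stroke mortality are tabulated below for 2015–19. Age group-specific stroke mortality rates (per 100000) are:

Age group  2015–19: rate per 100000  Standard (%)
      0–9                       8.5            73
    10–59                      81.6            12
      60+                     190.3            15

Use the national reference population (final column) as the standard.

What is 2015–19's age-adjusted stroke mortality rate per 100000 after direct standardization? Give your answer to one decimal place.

44.5

Standard weights: 0.73, 0.12, 0.15.
Standardized rate: 0.7300×8.5 + 0.1200×81.6 + 0.1500×190.3 = 44.5420 per 100000.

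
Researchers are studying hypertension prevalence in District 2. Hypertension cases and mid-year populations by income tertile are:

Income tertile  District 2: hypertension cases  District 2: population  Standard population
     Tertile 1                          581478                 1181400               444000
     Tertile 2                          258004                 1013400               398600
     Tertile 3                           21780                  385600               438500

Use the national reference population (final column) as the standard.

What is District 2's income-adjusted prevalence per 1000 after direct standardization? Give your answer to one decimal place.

269.1

Income-specific rates per 1000 for District 2: 492.194, 254.592, 56.483.
Standard total = 1281100; weights = 0.3466, 0.3111, 0.3423.
Standardized rate: 0.3466×492.194 + 0.3111×254.592 + 0.3423×56.483 = 269.1302 per 1000.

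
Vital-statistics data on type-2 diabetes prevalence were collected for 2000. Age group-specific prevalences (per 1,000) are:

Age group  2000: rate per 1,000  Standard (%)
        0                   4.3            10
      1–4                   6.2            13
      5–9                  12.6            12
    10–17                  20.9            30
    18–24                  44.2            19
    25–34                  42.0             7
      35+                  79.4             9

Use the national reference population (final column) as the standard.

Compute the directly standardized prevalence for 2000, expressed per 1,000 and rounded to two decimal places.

27.50

Standard weights: 0.10, 0.13, 0.12, 0.30, 0.19, 0.07, 0.09.
Standardized rate: 0.1000×4.3 + 0.1300×6.2 + 0.1200×12.6 + 0.3000×20.9 + 0.1900×44.2 + 0.0700×42.0 + 0.0900×79.4 = 27.5020 per 1,000.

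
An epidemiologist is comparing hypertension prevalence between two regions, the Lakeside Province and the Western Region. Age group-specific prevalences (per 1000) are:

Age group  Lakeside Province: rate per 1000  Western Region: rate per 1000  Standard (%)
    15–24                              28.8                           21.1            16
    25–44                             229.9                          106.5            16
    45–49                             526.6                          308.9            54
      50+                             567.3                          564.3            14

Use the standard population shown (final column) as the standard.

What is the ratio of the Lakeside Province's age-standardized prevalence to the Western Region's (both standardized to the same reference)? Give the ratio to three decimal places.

1.522

Standard weights: 0.16, 0.16, 0.54, 0.14.
The Lakeside Province: 0.1600×28.8 + 0.1600×229.9 + 0.5400×526.6 + 0.1400×567.3 = 405.1780 per 1000.
The Western Region: 0.1600×21.1 + 0.1600×106.5 + 0.5400×308.9 + 0.1400×564.3 = 266.2240 per 1000.
Ratio = 405.1780 ÷ 266.2240 = 1.52194.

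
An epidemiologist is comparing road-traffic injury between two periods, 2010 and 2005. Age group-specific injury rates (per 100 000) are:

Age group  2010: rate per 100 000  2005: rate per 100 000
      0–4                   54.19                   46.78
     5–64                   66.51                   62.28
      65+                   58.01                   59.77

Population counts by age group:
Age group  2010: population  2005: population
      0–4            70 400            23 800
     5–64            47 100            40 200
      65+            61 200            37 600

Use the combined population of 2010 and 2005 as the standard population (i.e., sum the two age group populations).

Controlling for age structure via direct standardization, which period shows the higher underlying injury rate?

2010

Combined standard total = 280 300; weights = 0.3361, 0.3115, 0.3525.
2010: 0.3361×54.19 + 0.3115×66.51 + 0.3525×58.01 = 59.3736 per 100 000.
2005: 0.3361×46.78 + 0.3115×62.28 + 0.3525×59.77 = 56.1862 per 100 000.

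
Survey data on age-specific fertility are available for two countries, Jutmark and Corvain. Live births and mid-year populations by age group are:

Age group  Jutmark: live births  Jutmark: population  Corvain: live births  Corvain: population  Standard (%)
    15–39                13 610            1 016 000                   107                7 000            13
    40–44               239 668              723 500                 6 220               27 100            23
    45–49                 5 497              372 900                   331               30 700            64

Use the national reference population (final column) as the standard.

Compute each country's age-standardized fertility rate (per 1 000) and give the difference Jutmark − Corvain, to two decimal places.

Age-specific rates per 1 000 for Jutmark: 13.396, 331.262, 14.741.
For Corvain: 15.286, 229.520, 10.782.
Standard weights: 0.13, 0.23, 0.64.
Jutmark: 0.1300×13.396 + 0.2300×331.262 + 0.6400×14.741 = 87.3661 per 1 000.
Corvain: 0.1300×15.286 + 0.2300×229.520 + 0.6400×10.782 = 61.6771 per 1 000.
Difference = 87.3661 − 61.6771 = 25.6889.

25.69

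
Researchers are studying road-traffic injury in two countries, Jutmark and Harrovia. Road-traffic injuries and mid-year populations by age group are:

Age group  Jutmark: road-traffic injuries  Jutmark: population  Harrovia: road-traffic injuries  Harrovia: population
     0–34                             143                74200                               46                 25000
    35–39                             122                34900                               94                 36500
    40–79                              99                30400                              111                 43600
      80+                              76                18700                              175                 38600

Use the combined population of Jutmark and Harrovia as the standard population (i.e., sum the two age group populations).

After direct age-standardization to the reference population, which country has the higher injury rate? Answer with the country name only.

Jutmark

Age-specific rates per 100000 for Jutmark: 192.72, 349.57, 325.66, 406.42.
For Harrovia: 184.00, 257.53, 254.59, 453.37.
Combined standard total = 301900; weights = 0.3286, 0.2365, 0.2451, 0.1898.
Jutmark: 0.3286×192.72 + 0.2365×349.57 + 0.2451×325.66 + 0.1898×406.42 = 302.9604 per 100000.
Harrovia: 0.3286×184.00 + 0.2365×257.53 + 0.2451×254.59 + 0.1898×453.37 = 269.8184 per 100000.
The crude rates (278.13 vs 296.45) would put Harrovia higher, but that reflects its age composition; once standardized to a common age structure, Jutmark has the higher underlying rate.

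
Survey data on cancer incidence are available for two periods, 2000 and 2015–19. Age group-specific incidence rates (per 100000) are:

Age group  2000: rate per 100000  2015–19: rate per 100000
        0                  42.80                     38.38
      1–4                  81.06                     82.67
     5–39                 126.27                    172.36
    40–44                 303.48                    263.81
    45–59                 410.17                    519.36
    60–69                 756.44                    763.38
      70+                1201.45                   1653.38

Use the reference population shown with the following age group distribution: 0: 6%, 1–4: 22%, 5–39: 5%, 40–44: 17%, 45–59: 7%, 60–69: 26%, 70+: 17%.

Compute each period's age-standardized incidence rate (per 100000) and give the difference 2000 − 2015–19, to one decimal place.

-81.9

Standard weights: 0.06, 0.22, 0.05, 0.17, 0.07, 0.26, 0.17.
2000: 0.0600×42.80 + 0.2200×81.06 + 0.0500×126.27 + 0.1700×303.48 + 0.0700×410.17 + 0.2600×756.44 + 0.1700×1201.45 = 507.9391 per 100000.
2015–19: 0.0600×38.38 + 0.2200×82.67 + 0.0500×172.36 + 0.1700×263.81 + 0.0700×519.36 + 0.2600×763.38 + 0.1700×1653.38 = 589.8645 per 100000.
Difference = 507.9391 − 589.8645 = -81.9254.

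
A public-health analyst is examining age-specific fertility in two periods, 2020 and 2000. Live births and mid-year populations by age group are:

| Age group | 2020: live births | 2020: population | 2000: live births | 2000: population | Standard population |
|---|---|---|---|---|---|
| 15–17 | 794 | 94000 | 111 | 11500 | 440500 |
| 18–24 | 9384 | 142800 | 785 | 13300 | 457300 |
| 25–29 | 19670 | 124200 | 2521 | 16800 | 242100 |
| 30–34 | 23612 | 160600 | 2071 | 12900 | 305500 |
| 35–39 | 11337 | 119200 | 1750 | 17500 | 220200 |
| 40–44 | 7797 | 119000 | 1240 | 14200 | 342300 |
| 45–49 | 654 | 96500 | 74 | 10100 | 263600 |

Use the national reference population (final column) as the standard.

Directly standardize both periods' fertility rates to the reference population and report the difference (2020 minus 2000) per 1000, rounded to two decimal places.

-3.64

Age-specific rates per 1000 for 2020: 8.447, 65.714, 158.374, 147.024, 95.109, 65.521, 6.777.
For 2000: 9.652, 59.023, 150.060, 160.543, 100.000, 87.324, 7.327.
Standard total = 2271500; weights = 0.1939, 0.2013, 0.1066, 0.1345, 0.0969, 0.1507, 0.1160.
2020: 0.1939×8.447 + 0.2013×65.714 + 0.1066×158.374 + 0.1345×147.024 + 0.0969×95.109 + 0.1507×65.521 + 0.1160×6.777 = 71.4010 per 1000.
2000: 0.1939×9.652 + 0.2013×59.023 + 0.1066×150.060 + 0.1345×160.543 + 0.0969×100.000 + 0.1507×87.324 + 0.1160×7.327 = 75.0431 per 1000.
Difference = 71.4010 − 75.0431 = -3.6421.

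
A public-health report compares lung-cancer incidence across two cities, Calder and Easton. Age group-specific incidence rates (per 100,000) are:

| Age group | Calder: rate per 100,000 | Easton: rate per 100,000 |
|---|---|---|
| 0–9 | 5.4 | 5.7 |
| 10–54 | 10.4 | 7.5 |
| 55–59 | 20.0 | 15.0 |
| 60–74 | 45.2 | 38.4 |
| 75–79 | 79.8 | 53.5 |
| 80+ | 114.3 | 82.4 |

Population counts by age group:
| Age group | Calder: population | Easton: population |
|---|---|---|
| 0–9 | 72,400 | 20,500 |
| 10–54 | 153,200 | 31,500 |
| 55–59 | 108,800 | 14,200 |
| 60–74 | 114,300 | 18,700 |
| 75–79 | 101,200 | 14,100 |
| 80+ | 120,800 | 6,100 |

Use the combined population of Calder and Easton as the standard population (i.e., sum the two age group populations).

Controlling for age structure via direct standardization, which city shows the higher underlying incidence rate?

Calder

Combined standard total = 775,800; weights = 0.1197, 0.2381, 0.1585, 0.1714, 0.1486, 0.1636.
Calder: 0.1197×5.4 + 0.2381×10.4 + 0.1585×20.0 + 0.1714×45.2 + 0.1486×79.8 + 0.1636×114.3 = 44.5988 per 100,000.
Easton: 0.1197×5.7 + 0.2381×7.5 + 0.1585×15.0 + 0.1714×38.4 + 0.1486×53.5 + 0.1636×82.4 = 32.8591 per 100,000.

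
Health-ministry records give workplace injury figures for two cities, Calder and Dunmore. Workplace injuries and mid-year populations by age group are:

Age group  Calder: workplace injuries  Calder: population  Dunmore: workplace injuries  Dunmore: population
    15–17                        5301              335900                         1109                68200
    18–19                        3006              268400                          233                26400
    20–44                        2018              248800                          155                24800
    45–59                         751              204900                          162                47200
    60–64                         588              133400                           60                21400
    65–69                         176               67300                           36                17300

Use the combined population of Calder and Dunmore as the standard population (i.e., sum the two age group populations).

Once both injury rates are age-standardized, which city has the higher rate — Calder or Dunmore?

Age-specific rates per 10000 for Calder: 157.81, 112.00, 81.11, 36.65, 44.08, 26.15.
For Dunmore: 162.61, 88.26, 62.50, 34.32, 28.04, 20.81.
Combined standard total = 1464000; weights = 0.2760, 0.2014, 0.1869, 0.1722, 0.1057, 0.0578.
Calder: 0.2760×157.81 + 0.2014×112.00 + 0.1869×81.11 + 0.1722×36.65 + 0.1057×44.08 + 0.0578×26.15 = 93.7547 per 10000.
Dunmore: 0.2760×162.61 + 0.2014×88.26 + 0.1869×62.50 + 0.1722×34.32 + 0.1057×28.04 + 0.0578×20.81 = 84.4141 per 10000.

Calder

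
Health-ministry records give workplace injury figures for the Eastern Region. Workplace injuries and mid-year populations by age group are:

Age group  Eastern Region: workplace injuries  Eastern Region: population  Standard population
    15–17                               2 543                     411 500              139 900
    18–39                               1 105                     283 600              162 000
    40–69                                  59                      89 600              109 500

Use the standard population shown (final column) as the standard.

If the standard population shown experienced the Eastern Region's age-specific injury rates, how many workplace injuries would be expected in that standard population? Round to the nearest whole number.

1568

Age-specific rates per 10 000 for the Eastern Region: 61.80, 38.96, 6.58.
Expected workplace injuries = Σ (standard pop × age-specific rate ÷ 10 000)
= 139 900×61.80/10 000 + 162 000×38.96/10 000 + 109 500×6.58/10 000
= 864.56 + 631.21 + 72.10 = 1567.87.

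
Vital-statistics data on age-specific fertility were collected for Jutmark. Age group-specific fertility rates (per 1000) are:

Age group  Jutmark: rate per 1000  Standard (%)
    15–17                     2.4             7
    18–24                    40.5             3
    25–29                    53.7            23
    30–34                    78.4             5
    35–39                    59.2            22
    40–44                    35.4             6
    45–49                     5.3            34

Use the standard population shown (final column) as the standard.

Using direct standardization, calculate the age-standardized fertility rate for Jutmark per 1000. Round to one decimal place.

Standard weights: 0.07, 0.03, 0.23, 0.05, 0.22, 0.06, 0.34.
Standardized rate: 0.0700×2.4 + 0.0300×40.5 + 0.2300×53.7 + 0.0500×78.4 + 0.2200×59.2 + 0.0600×35.4 + 0.3400×5.3 = 34.6040 per 1000.

34.6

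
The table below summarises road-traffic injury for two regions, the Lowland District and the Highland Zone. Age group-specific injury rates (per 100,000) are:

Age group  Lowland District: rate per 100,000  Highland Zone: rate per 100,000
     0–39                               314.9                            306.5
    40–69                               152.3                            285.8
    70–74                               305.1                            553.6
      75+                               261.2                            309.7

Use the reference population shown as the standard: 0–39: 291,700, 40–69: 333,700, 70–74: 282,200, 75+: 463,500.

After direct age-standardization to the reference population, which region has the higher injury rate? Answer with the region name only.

Standard total = 1,371,100; weights = 0.2127, 0.2434, 0.2058, 0.3380.
The Lowland District: 0.2127×314.9 + 0.2434×152.3 + 0.2058×305.1 + 0.3380×261.2 = 255.1559 per 100,000.
The Highland Zone: 0.2127×306.5 + 0.2434×285.8 + 0.2058×553.6 + 0.3380×309.7 = 353.4019 per 100,000.

Highland Zone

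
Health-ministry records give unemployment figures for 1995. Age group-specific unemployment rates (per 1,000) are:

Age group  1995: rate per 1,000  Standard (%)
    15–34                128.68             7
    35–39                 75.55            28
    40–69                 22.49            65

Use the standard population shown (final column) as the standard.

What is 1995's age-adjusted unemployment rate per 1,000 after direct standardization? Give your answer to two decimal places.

44.78

Standard weights: 0.07, 0.28, 0.65.
Standardized rate: 0.0700×128.68 + 0.2800×75.55 + 0.6500×22.49 = 44.7801 per 1,000.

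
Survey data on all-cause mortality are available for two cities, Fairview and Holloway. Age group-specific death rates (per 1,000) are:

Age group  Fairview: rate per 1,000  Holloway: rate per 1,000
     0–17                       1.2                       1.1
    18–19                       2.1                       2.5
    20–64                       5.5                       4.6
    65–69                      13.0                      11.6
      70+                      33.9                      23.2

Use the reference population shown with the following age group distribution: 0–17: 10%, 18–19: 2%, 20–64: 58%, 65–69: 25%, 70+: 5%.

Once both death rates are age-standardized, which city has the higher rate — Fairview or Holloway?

Standard weights: 0.10, 0.02, 0.58, 0.25, 0.05.
Fairview: 0.1000×1.2 + 0.0200×2.1 + 0.5800×5.5 + 0.2500×13.0 + 0.0500×33.9 = 8.2970 per 1,000.
Holloway: 0.1000×1.1 + 0.0200×2.5 + 0.5800×4.6 + 0.2500×11.6 + 0.0500×23.2 = 6.8880 per 1,000.

Fairview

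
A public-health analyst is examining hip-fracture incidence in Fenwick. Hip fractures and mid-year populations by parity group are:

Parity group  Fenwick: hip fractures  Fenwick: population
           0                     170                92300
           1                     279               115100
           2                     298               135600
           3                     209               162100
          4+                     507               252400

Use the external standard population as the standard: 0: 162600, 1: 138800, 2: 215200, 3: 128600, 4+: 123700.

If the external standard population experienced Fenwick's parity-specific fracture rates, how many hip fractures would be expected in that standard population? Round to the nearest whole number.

Parity-specific rates per 100000 for Fenwick: 184.18, 242.40, 219.76, 128.93, 200.87.
Expected hip fractures = Σ (standard pop × parity-specific rate ÷ 100000)
= 162600×184.18/100000 + 138800×242.40/100000 + 215200×219.76/100000 + 128600×128.93/100000 + 123700×200.87/100000
= 299.48 + 336.45 + 472.93 + 165.81 + 248.48 = 1523.15.

1523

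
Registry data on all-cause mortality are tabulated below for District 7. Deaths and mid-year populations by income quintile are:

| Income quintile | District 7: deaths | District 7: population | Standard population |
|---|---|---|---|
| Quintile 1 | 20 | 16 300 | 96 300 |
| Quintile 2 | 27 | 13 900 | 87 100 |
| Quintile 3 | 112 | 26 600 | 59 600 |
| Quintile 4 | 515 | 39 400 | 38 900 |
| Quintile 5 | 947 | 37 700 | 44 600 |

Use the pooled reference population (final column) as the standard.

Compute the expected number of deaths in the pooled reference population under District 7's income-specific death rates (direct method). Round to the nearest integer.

Income-specific rates per 100 000 for District 7: 122.70, 194.24, 421.05, 1307.11, 2511.94.
Expected deaths = Σ (standard pop × income-specific rate ÷ 100 000)
= 96 300×122.70/100 000 + 87 100×194.24/100 000 + 59 600×421.05/100 000 + 38 900×1307.11/100 000 + 44 600×2511.94/100 000
= 118.16 + 169.19 + 250.95 + 508.46 + 1120.32 = 2167.08.

2167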